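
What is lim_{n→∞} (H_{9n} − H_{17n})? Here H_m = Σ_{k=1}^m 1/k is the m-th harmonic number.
lim = ln(9/17)

Euler-Maclaurin gives H_m = ln m + γ + 1/(2m) + O(1/m^2). The γ and O(1/m) terms cancel in the difference:
  H_{9n} − H_{17n} = ln(9n) − ln(17n) + O(1/n) = ln(9/17) + O(1/n).
Hence the limit is ln(9/17).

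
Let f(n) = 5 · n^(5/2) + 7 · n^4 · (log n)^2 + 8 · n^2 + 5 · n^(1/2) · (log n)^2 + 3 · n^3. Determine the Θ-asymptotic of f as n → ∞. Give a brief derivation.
f(n) ∈ Θ(n^4 · (log n)^2)

Compare the terms by growth order. For large n, n^a · (log n)^b dominates n^a' · (log n)^b' iff a > a', or (a = a' and b > b'). Ranking the 5 terms shows the dominant one is 7 · n^4 · (log n)^2. Hence f(n) ∈ Θ(n^4 · (log n)^2).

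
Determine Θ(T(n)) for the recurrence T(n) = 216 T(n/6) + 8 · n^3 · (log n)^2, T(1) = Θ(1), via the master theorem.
T(n) = Θ(n^3 · (log n)^3)

Here log_6 216 = 3 and f(n) = 8 · n^3 · (log n)^2 = Θ(n^(log_6 216) · (log n)^2). This is the extended Case 2 of the master theorem (f matches the critical exponent up to log factors), giving T(n) = Θ(n^(log_6 216) · (log n)^(2+1)) = Θ(n^3 · (log n)^3).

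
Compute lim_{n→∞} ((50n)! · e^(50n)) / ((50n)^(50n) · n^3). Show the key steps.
lim = 0

Stirling: (50n)! ~ sqrt(2π·50n) · (50n/e)^(50n). Hence
  (50n)! · e^(50n) / (50n)^(50n) ~ sqrt(2π·50n).
Dividing by n^3: sqrt(2π·50n) / n^3 = sqrt(2π·50) · n^((1−6)/2), so the expression behaves like sqrt(2π·50) · n^((1−6)/2) → 0.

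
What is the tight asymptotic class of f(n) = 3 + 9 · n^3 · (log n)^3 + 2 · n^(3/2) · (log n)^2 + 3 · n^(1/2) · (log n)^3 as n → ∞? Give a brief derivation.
f(n) ∈ Θ(n^3 · (log n)^3)

Compare the terms by growth order. For large n, n^a · (log n)^b dominates n^a' · (log n)^b' iff a > a', or (a = a' and b > b'). Ranking the 4 terms shows the dominant one is 9 · n^3 · (log n)^3. Hence f(n) ∈ Θ(n^3 · (log n)^3).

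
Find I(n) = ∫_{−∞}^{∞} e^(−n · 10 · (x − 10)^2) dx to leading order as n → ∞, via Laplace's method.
I(n) = sqrt(π/(10n))

Here φ(x) = 10 · (x − 10)^2 has its unique minimum at x* = 10 with φ(x*) = 0 and φ''(x*) = 20. Laplace's method gives
  I(n) ~ e^(−n φ(x*)) · sqrt(2π / (n · φ''(x*))) = sqrt(2π / (20n)) = sqrt(π/(10n)).
This is exact: substituting u = (x − 10)·sqrt(10n) gives I(n) = (1/sqrt(10n)) ∫_{−∞}^{∞} e^(−u^2) du = sqrt(π/(10n)).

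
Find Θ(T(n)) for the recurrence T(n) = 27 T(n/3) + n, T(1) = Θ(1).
T(n) = Θ(n^3)

Master theorem: compare f(n) = n to n^(log_3 27) where log_3 27 = 3. Since 1 < log_3 27, we have f(n) = O(n^(log_3 27 − ε)) for some ε > 0 — Case 1. Hence T(n) = Θ(n^(log_3 27)) = Θ(n^3).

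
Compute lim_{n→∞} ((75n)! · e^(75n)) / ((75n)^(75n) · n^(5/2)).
lim = 0

Stirling: (75n)! ~ sqrt(2π·75n) · (75n/e)^(75n). Hence
  (75n)! · e^(75n) / (75n)^(75n) ~ sqrt(2π·75n).
Dividing by n^(5/2): sqrt(2π·75n) / n^(5/2) = sqrt(2π·75) · n^((1−5)/2), so the expression behaves like sqrt(2π·75) · n^((1−5)/2) → 0.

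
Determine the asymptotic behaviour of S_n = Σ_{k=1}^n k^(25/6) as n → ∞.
S_n ~ (6/31) · n^(31/6)

Integral comparison: Σ_{k=1}^n k^(25/6) = ∫_0^n x^(25/6) dx + O(n^(25/6)). The integral is n^(1 + 25/6) / (1 + 25/6) = n^((25+6)/6) / ((25+6)/6) = (6/31) · n^(31/6).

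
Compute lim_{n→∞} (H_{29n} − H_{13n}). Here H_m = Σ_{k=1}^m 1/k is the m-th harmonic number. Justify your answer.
lim = ln(29/13)

Euler-Maclaurin gives H_m = ln m + γ + 1/(2m) + O(1/m^2). The γ and O(1/m) terms cancel in the difference:
  H_{29n} − H_{13n} = ln(29n) − ln(13n) + O(1/n) = ln(29/13) + O(1/n).
Hence the limit is ln(29/13).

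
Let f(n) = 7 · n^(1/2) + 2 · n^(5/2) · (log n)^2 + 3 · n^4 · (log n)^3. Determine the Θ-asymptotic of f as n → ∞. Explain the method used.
f(n) ∈ Θ(n^4 · (log n)^3)

Compare the terms by growth order. For large n, n^a · (log n)^b dominates n^a' · (log n)^b' iff a > a', or (a = a' and b > b'). Ranking the 3 terms shows the dominant one is 3 · n^4 · (log n)^3. Hence f(n) ∈ Θ(n^4 · (log n)^3).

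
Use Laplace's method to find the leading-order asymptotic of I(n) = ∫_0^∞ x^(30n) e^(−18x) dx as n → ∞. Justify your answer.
I(n) ~ (sqrt(2π·30n) / 18) · (30n/(18e))^(30n)

Write the integrand as exp(30n ln x − 18x) and set f(x) = 30n ln x − 18x. Then f'(x) = 30n/x − 18 = 0 at x* = 30n/18, and f''(x*) = −30n/x*^2 = −18^2/(30n). Laplace's method (interior maximum) gives
  I(n) ~ e^(f(x*)) · sqrt(2π / |f''(x*)|)
        = exp(30n ln(30n/18) − 30n) · sqrt(2π · 30n / 18^2)
        = (30n/18)^(30n) e^(−30n) · sqrt(2π·30n) / 18
        = (sqrt(2π·30n) / 18) · (30n/(18e))^(30n).
This matches Γ(30n+1)/18^(30n+1) with Stirling applied to Γ.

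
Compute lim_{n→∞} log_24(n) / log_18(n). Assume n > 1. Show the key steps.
lim = ln(18) / ln(24) = log_24(18)

Change of base: log_24(n) = ln n / ln 24 and log_18(n) = ln n / ln 18. The ratio is (ln n / ln 24) · (ln 18 / ln n) = ln 18 / ln 24, a constant independent of n. So the limit is ln 18 / ln 24 = log_24(18).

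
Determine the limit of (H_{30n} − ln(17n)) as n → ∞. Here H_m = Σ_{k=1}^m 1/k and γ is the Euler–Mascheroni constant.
lim = ln(30/17) + γ

By Euler-Maclaurin, H_m = ln m + γ + O(1/m). So
  H_{30n} − ln(17n) = ln(30n) + γ − ln(17n) + O(1/n)
                       = ln(30/17) + γ + O(1/n).
Hence the limit is ln(30/17) + γ.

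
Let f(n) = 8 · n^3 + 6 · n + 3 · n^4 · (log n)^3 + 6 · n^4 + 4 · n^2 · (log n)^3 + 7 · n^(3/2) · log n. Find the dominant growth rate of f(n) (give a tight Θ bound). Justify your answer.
f(n) ∈ Θ(n^4 · (log n)^3)

Compare the terms by growth order. For large n, n^a · (log n)^b dominates n^a' · (log n)^b' iff a > a', or (a = a' and b > b'). Ranking the 6 terms shows the dominant one is 3 · n^4 · (log n)^3. Hence f(n) ∈ Θ(n^4 · (log n)^3).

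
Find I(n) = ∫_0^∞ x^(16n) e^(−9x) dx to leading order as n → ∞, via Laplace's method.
I(n) ~ (sqrt(2π·16n) / 9) · (16n/(9e))^(16n)

Write the integrand as exp(16n ln x − 9x) and set f(x) = 16n ln x − 9x. Then f'(x) = 16n/x − 9 = 0 at x* = 16n/9, and f''(x*) = −16n/x*^2 = −9^2/(16n). Laplace's method (interior maximum) gives
  I(n) ~ e^(f(x*)) · sqrt(2π / |f''(x*)|)
        = exp(16n ln(16n/9) − 16n) · sqrt(2π · 16n / 9^2)
        = (16n/9)^(16n) e^(−16n) · sqrt(2π·16n) / 9
        = (sqrt(2π·16n) / 9) · (16n/(9e))^(16n).
This matches Γ(16n+1)/9^(16n+1) with Stirling applied to Γ.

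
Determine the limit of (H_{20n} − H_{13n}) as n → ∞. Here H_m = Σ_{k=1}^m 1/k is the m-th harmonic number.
lim = ln(20/13)

Euler-Maclaurin gives H_m = ln m + γ + 1/(2m) + O(1/m^2). The γ and O(1/m) terms cancel in the difference:
  H_{20n} − H_{13n} = ln(20n) − ln(13n) + O(1/n) = ln(20/13) + O(1/n).
Hence the limit is ln(20/13).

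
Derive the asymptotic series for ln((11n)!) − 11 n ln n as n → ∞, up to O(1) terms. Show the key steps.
ln((11n)!) − 11 n ln n = 11(ln 11 − 1) n + (1/2) ln(2π·11n) + O(1/n)

Stirling: ln((11n)!) = 11n ln(11n) − 11n + (1/2) ln(2π·11n) + O(1/n).
Since 11n ln(11n) = 11n ln n + 11n ln 11, subtracting 11n ln n cancels the n ln n term exactly. What remains is 11(ln 11 − 1) n + (1/2) ln(2π·11n) + O(1/n).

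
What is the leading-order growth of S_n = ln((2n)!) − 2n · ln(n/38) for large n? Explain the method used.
S_n ~ 2n · (ln 76 − 1) + O(ln n)

Stirling: ln((2n)!) = 2n ln(2n) − 2n + O(ln n).
  S_n = 2n ln(2n) − 2n − 2n ln(n/38) + O(ln n)
      = 2n ln(2n) − 2n ln n + 2n ln 38 − 2n + O(ln n)
      = 2n ln 2 + 2n ln 38 − 2n + O(ln n)
      = 2n (ln 76 − 1) + O(ln n).
Numerically ln(76) − 1 ≈ 3.3307.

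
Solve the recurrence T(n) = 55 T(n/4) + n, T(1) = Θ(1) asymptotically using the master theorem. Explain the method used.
T(n) = Θ(n^(log_4 55))

Master theorem: compare f(n) = n to n^(log_4 55) where log_4 55 ≈ 2.891. Since 1 < log_4 55, we have f(n) = O(n^(log_4 55 − ε)) for some ε > 0 — Case 1. Hence T(n) = Θ(n^(log_4 55)).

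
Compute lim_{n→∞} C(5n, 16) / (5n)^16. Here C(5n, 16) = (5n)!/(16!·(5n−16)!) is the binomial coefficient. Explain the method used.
lim = 1/16! = 1/20922789888000

With N = 5n → ∞: C(N, 16) / N^16 = [N(N−1)…(N−15)] / (16! · N^16) = (1/16!) · 1 · (1 − 1/(5n)) · … · (1 − 15/(5n)). Each factor → 1 as N → ∞, so the limit is 1/16! = 1/20922789888000.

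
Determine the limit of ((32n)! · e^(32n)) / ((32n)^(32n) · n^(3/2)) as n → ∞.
lim = 0

Stirling: (32n)! ~ sqrt(2π·32n) · (32n/e)^(32n). Hence
  (32n)! · e^(32n) / (32n)^(32n) ~ sqrt(2π·32n).
Dividing by n^(3/2): sqrt(2π·32n) / n^(3/2) = sqrt(2π·32) · n^((1−3)/2), so the expression behaves like sqrt(2π·32) · n^((1−3)/2) → 0.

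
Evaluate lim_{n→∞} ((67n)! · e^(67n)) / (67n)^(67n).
lim = ∞

Stirling: (67n)! ~ sqrt(2π·67n) · (67n/e)^(67n). Hence
  (67n)! · e^(67n) / (67n)^(67n) ~ sqrt(2π·67n) = sqrt(2π·67) · sqrt(n) → ∞.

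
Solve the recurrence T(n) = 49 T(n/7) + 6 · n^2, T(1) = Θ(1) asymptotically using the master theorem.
T(n) = Θ(n^2 log n)

log_7 49 = 2, and f(n) = 6 · n^2 = Θ(n^(log_7 49)). This is Case 2 of the master theorem: T(n) = Θ(f(n) · log n) = Θ(n^2 log n).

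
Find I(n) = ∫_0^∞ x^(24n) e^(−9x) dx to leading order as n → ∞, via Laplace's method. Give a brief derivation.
I(n) ~ (sqrt(2π·24n) / 9) · (24n/(9e))^(24n)

Write the integrand as exp(24n ln x − 9x) and set f(x) = 24n ln x − 9x. Then f'(x) = 24n/x − 9 = 0 at x* = 24n/9, and f''(x*) = −24n/x*^2 = −9^2/(24n). Laplace's method (interior maximum) gives
  I(n) ~ e^(f(x*)) · sqrt(2π / |f''(x*)|)
        = exp(24n ln(24n/9) − 24n) · sqrt(2π · 24n / 9^2)
        = (24n/9)^(24n) e^(−24n) · sqrt(2π·24n) / 9
        = (sqrt(2π·24n) / 9) · (24n/(9e))^(24n).
This matches Γ(24n+1)/9^(24n+1) with Stirling applied to Γ.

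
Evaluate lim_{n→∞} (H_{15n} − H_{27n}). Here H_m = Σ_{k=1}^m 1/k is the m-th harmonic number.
lim = ln(15/27) = ln(5/9)

Euler-Maclaurin gives H_m = ln m + γ + 1/(2m) + O(1/m^2). The γ and O(1/m) terms cancel in the difference:
  H_{15n} − H_{27n} = ln(15n) − ln(27n) + O(1/n) = ln(15/27) + O(1/n).
Hence the limit is ln(15/27) = ln(5/9).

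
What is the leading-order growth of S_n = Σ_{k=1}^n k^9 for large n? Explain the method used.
S_n ~ n^10 / 10

By integral comparison (Euler-Maclaurin), Σ_{k=1}^n k^9 = ∫_0^n x^9 dx + O(n^9) = n^10/10 + O(n^9). (Equivalently, Faulhaber's formula gives the same leading term.)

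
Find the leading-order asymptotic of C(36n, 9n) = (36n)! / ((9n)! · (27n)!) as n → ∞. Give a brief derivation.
C(36n, 9n) ~ (256/27)^(9n) · sqrt(2/(3π·9n))

Write N = 9n. Apply Stirling to each factorial:
  (4N)! ~ sqrt(2π·4N) · (4N/e)^(4N),
  N! ~ sqrt(2π N) · (N/e)^N,
  (3N)! ~ sqrt(2π·3N) · (3N/e)^(3N).
The exponential factors combine to (4N)^(4N) / (N^N · (3N)^(3N)) = 4^(4N)/3^(3N) = (4^4/3^3)^N = (256/27)^N.
The square-root prefactors combine to sqrt(2π·4N) / (sqrt(2π N)·sqrt(2π·3N)) = sqrt(4 / (2π·3·N)) = sqrt(2/(3π·9n)).
Substituting N = 9n: C(36n, 9n) ~ (256/27)^(9n) · sqrt(2/(3π·9n)).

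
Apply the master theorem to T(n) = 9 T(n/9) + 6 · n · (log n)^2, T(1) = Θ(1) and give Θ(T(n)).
T(n) = Θ(n · (log n)^3)

Here log_9 9 = 1 and f(n) = 6 · n · (log n)^2 = Θ(n^(log_9 9) · (log n)^2). This is the extended Case 2 of the master theorem (f matches the critical exponent up to log factors), giving T(n) = Θ(n^(log_9 9) · (log n)^(2+1)) = Θ(n · (log n)^3).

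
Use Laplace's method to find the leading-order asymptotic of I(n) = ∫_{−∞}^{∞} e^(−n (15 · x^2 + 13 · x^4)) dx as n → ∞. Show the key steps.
I(n) ~ sqrt(π/(15n))

φ(x) = 15 · x^2 + 13 · x^4 has its unique global minimum at x* = 0 (since φ'(x) = 30x + 52x^3 = 0 only at x = 0 for real x with both coefficients positive, and φ → ∞ as |x| → ∞). At x* = 0, φ(0) = 0 and φ''(0) = 30. Laplace's method then gives
  I(n) ~ sqrt(2π / (n · φ''(0))) · e^(−n φ(0)) = sqrt(2π / (30n)) = sqrt(π/(15n)).
The 13 · x^4 term contributes only at subleading order (an O(1/n) relative correction).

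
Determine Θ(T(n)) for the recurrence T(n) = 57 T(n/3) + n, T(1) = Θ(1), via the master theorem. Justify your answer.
T(n) = Θ(n^(log_3 57))

Master theorem: compare f(n) = n to n^(log_3 57) where log_3 57 ≈ 3.680. Since 1 < log_3 57, we have f(n) = O(n^(log_3 57 − ε)) for some ε > 0 — Case 1. Hence T(n) = Θ(n^(log_3 57)).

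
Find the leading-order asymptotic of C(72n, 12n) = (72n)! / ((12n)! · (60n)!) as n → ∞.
C(72n, 12n) ~ (46656/3125)^(12n) · sqrt(3/(5π·12n))

Write N = 12n. Apply Stirling to each factorial:
  (6N)! ~ sqrt(2π·6N) · (6N/e)^(6N),
  N! ~ sqrt(2π N) · (N/e)^N,
  (5N)! ~ sqrt(2π·5N) · (5N/e)^(5N).
The exponential factors combine to (6N)^(6N) / (N^N · (5N)^(5N)) = 6^(6N)/5^(5N) = (6^6/5^5)^N = (46656/3125)^N.
The square-root prefactors combine to sqrt(2π·6N) / (sqrt(2π N)·sqrt(2π·5N)) = sqrt(6 / (2π·5·N)) = sqrt(3/(5π·12n)).
Substituting N = 12n: C(72n, 12n) ~ (46656/3125)^(12n) · sqrt(3/(5π·12n)).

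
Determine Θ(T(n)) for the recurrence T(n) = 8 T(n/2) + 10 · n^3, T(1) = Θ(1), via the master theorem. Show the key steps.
T(n) = Θ(n^3 log n)

log_2 8 = 3, and f(n) = 10 · n^3 = Θ(n^(log_2 8)). This is Case 2 of the master theorem: T(n) = Θ(f(n) · log n) = Θ(n^3 log n).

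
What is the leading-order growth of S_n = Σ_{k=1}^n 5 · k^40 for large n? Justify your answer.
S_n ~ 5 · n^41 / 41

By integral comparison (Euler-Maclaurin), Σ_{k=1}^n 5 · k^40 = 5 · ∫_0^n x^40 dx + O(n^40) = 5 · n^41/41 + O(n^40). (Equivalently, Faulhaber's formula gives the same leading term.)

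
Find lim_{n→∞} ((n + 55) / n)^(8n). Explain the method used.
lim = e^440

Rewrite as (1 + 55/n)^(8n). By the standard limit (1 + x/n)^n → e^x, we have (1 + 55/n)^n → e^55, and raising to the 8th power gives e^440.
More precisely, ln[(1 + 55/n)^(8n)] = 8n · ln(1 + 55/n) = 8n · (55/n + O(1/n^2)) = 440 + O(1/n) → 440.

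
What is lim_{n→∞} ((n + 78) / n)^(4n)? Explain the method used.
lim = e^312

Rewrite as (1 + 78/n)^(4n). By the standard limit (1 + x/n)^n → e^x, we have (1 + 78/n)^n → e^78, and raising to the 4th power gives e^312.
More precisely, ln[(1 + 78/n)^(4n)] = 4n · ln(1 + 78/n) = 4n · (78/n + O(1/n^2)) = 312 + O(1/n) → 312.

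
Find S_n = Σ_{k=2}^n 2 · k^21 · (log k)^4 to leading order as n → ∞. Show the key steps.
S_n ~ n^22 · (log n)^4 / 11

By integral comparison, S_n = ∫_1^n 2 · x^21 · (log x)^4 dx + O(n^21 · (log n)^4). For the integral, the leading term of ∫_1^n x^21 (log x)^4 dx is n^22/22 · (log n)^4 (by repeated integration by parts; each step lowers the log-exponent and produces a relatively O(1/log n) correction). Hence S_n ~ n^22 · (log n)^4 / 11.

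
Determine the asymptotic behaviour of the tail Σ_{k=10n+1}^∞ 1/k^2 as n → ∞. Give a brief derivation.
Σ_{k>10n} 1/k^2 ~ 1/(1 · (10n))

Compare to the integral: ∫_{10n}^∞ x^(−2) dx = [−x^(−1)/1]_{10n}^∞ = 1/((2−1)·(10n)). Euler-Maclaurin then gives
  Σ_{k>10n} 1/k^2 = ∫_{10n}^∞ dx/x^2 − 1/(2·(10n)^2) + O(1/(10n)^3).
(Equivalently this is ζ(2) − Σ_{k≤10n} 1/k^2.)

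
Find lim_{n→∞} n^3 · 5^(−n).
lim = 0

Exponentials with base > 1 dominate every fixed polynomial: for any fixed c, n^c / 5^n → 0 as n → ∞ (e.g. by the ratio test, or by writing 5^n = e^(n ln 5) and noting e^(n ln 5) / n^c → ∞). Hence n^3 · 5^(−n) = n^3 / 5^n → 0.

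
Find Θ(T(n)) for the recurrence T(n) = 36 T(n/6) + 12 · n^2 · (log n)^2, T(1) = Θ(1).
T(n) = Θ(n^2 · (log n)^3)

Here log_6 36 = 2 and f(n) = 12 · n^2 · (log n)^2 = Θ(n^(log_6 36) · (log n)^2). This is the extended Case 2 of the master theorem (f matches the critical exponent up to log factors), giving T(n) = Θ(n^(log_6 36) · (log n)^(2+1)) = Θ(n^2 · (log n)^3).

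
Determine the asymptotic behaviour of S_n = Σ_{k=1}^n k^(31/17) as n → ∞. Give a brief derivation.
S_n ~ (17/48) · n^(48/17)

Integral comparison: Σ_{k=1}^n k^(31/17) = ∫_0^n x^(31/17) dx + O(n^(31/17)). The integral is n^(1 + 31/17) / (1 + 31/17) = n^((31+17)/17) / ((31+17)/17) = (17/48) · n^(48/17).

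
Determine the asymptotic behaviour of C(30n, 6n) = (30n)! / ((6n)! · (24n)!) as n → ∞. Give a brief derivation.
C(30n, 6n) ~ (3125/256)^(6n) · sqrt(5/(8π·6n))

Write N = 6n. Apply Stirling to each factorial:
  (5N)! ~ sqrt(2π·5N) · (5N/e)^(5N),
  N! ~ sqrt(2π N) · (N/e)^N,
  (4N)! ~ sqrt(2π·4N) · (4N/e)^(4N).
The exponential factors combine to (5N)^(5N) / (N^N · (4N)^(4N)) = 5^(5N)/4^(4N) = (5^5/4^4)^N = (3125/256)^N.
The square-root prefactors combine to sqrt(2π·5N) / (sqrt(2π N)·sqrt(2π·4N)) = sqrt(5 / (2π·4·N)) = sqrt(5/(8π·6n)).
Substituting N = 6n: C(30n, 6n) ~ (3125/256)^(6n) · sqrt(5/(8π·6n)).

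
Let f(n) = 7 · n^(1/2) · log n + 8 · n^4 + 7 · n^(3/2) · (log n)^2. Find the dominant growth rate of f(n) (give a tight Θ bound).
f(n) ∈ Θ(n^4)

Compare the terms by growth order. For large n, n^a · (log n)^b dominates n^a' · (log n)^b' iff a > a', or (a = a' and b > b'). Ranking the 3 terms shows the dominant one is 8 · n^4. Hence f(n) ∈ Θ(n^4).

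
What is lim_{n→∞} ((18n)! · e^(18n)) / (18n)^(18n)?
lim = ∞

Stirling: (18n)! ~ sqrt(2π·18n) · (18n/e)^(18n). Hence
  (18n)! · e^(18n) / (18n)^(18n) ~ sqrt(2π·18n) = sqrt(2π·18) · sqrt(n) → ∞.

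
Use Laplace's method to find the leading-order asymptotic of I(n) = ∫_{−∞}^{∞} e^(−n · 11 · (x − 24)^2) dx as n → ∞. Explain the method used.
I(n) = sqrt(π/(11n))

Here φ(x) = 11 · (x − 24)^2 has its unique minimum at x* = 24 with φ(x*) = 0 and φ''(x*) = 22. Laplace's method gives
  I(n) ~ e^(−n φ(x*)) · sqrt(2π / (n · φ''(x*))) = sqrt(2π / (22n)) = sqrt(π/(11n)).
This is exact: substituting u = (x − 24)·sqrt(11n) gives I(n) = (1/sqrt(11n)) ∫_{−∞}^{∞} e^(−u^2) du = sqrt(π/(11n)).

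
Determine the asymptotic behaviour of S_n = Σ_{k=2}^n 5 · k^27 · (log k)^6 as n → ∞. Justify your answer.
S_n ~ 5 · n^28 · (log n)^6 / 28

By integral comparison, S_n = ∫_1^n 5 · x^27 · (log x)^6 dx + O(n^27 · (log n)^6). For the integral, the leading term of ∫_1^n x^27 (log x)^6 dx is n^28/28 · (log n)^6 (by repeated integration by parts; each step lowers the log-exponent and produces a relatively O(1/log n) correction). Hence S_n ~ 5 · n^28 · (log n)^6 / 28.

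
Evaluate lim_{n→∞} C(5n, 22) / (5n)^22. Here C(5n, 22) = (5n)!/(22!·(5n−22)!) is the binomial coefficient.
lim = 1/22! = 1/1124000727777607680000

With N = 5n → ∞: C(N, 22) / N^22 = [N(N−1)…(N−21)] / (22! · N^22) = (1/22!) · 1 · (1 − 1/(5n)) · … · (1 − 21/(5n)). Each factor → 1 as N → ∞, so the limit is 1/22! = 1/1124000727777607680000.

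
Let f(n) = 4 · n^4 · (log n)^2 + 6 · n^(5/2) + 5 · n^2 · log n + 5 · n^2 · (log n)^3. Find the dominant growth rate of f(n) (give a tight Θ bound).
f(n) ∈ Θ(n^4 · (log n)^2)

Compare the terms by growth order. For large n, n^a · (log n)^b dominates n^a' · (log n)^b' iff a > a', or (a = a' and b > b'). Ranking the 4 terms shows the dominant one is 4 · n^4 · (log n)^2. Hence f(n) ∈ Θ(n^4 · (log n)^2).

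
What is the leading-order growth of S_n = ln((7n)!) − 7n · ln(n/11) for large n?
S_n ~ 7n · (ln 77 − 1) + O(ln n)

Stirling: ln((7n)!) = 7n ln(7n) − 7n + O(ln n).
  S_n = 7n ln(7n) − 7n − 7n ln(n/11) + O(ln n)
      = 7n ln(7n) − 7n ln n + 7n ln 11 − 7n + O(ln n)
      = 7n ln 7 + 7n ln 11 − 7n + O(ln n)
      = 7n (ln 77 − 1) + O(ln n).
Numerically ln(77) − 1 ≈ 3.3438.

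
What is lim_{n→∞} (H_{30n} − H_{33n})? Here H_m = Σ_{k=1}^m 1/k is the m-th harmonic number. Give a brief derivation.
lim = ln(30/33) = ln(10/11)

Euler-Maclaurin gives H_m = ln m + γ + 1/(2m) + O(1/m^2). The γ and O(1/m) terms cancel in the difference:
  H_{30n} − H_{33n} = ln(30n) − ln(33n) + O(1/n) = ln(30/33) + O(1/n).
Hence the limit is ln(30/33) = ln(10/11).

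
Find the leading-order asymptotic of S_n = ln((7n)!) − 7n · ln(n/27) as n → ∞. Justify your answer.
S_n ~ 7n · (ln 189 − 1) + O(ln n)

Stirling: ln((7n)!) = 7n ln(7n) − 7n + O(ln n).
  S_n = 7n ln(7n) − 7n − 7n ln(n/27) + O(ln n)
      = 7n ln(7n) − 7n ln n + 7n ln 27 − 7n + O(ln n)
      = 7n ln 7 + 7n ln 27 − 7n + O(ln n)
      = 7n (ln 189 − 1) + O(ln n).
Numerically ln(189) − 1 ≈ 4.2417.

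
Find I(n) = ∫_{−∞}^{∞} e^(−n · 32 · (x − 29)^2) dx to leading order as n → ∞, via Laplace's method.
I(n) = sqrt(π/(32n))

Here φ(x) = 32 · (x − 29)^2 has its unique minimum at x* = 29 with φ(x*) = 0 and φ''(x*) = 64. Laplace's method gives
  I(n) ~ e^(−n φ(x*)) · sqrt(2π / (n · φ''(x*))) = sqrt(2π / (64n)) = sqrt(π/(32n)).
This is exact: substituting u = (x − 29)·sqrt(32n) gives I(n) = (1/sqrt(32n)) ∫_{−∞}^{∞} e^(−u^2) du = sqrt(π/(32n)).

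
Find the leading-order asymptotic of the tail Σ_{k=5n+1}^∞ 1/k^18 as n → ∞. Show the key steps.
Σ_{k>5n} 1/k^18 ~ 1/(17 · (5n)^17)

Compare to the integral: ∫_{5n}^∞ x^(−18) dx = [−x^(−17)/17]_{5n}^∞ = 1/((18−1)·(5n)^17). Euler-Maclaurin then gives
  Σ_{k>5n} 1/k^18 = ∫_{5n}^∞ dx/x^18 − 1/(2·(5n)^18) + O(1/(5n)^19).
(Equivalently this is ζ(18) − Σ_{k≤5n} 1/k^18.)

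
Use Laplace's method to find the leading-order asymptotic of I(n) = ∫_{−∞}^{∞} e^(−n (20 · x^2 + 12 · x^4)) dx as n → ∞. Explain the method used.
I(n) ~ sqrt(π/(20n))

φ(x) = 20 · x^2 + 12 · x^4 has its unique global minimum at x* = 0 (since φ'(x) = 40x + 48x^3 = 0 only at x = 0 for real x with both coefficients positive, and φ → ∞ as |x| → ∞). At x* = 0, φ(0) = 0 and φ''(0) = 40. Laplace's method then gives
  I(n) ~ sqrt(2π / (n · φ''(0))) · e^(−n φ(0)) = sqrt(2π / (40n)) = sqrt(π/(20n)).
The 12 · x^4 term contributes only at subleading order (an O(1/n) relative correction).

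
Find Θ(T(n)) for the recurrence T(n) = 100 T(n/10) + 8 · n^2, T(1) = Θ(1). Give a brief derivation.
T(n) = Θ(n^2 log n)

log_10 100 = 2, and f(n) = 8 · n^2 = Θ(n^(log_10 100)). This is Case 2 of the master theorem: T(n) = Θ(f(n) · log n) = Θ(n^2 log n).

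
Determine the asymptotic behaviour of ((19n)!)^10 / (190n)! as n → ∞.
((19n)!)^10/(190n)! ~ ((2π·19n)^(9/2) / sqrt(10)) · 10^(−10·19n)  →  0

Write N = 19n. Stirling: N! ~ sqrt(2π N)(N/e)^N and (10N)! ~ sqrt(2π·10N)·(10N/e)^(10N).
  (N!)^10/(10N)! ~ (2π N)^(10/2) (N/e)^(10N) / [sqrt(2π·10N) (10N/e)^(10N)]
     = (2π N)^(10/2) / sqrt(2π·10N) · (N/(10N))^(10N)
     = (2π N)^((10−1)/2) / sqrt(10) · 10^(−10N).
Since 10^10 > 1, the factor 10^(−10N) decays exponentially, so the ratio → 0. Substituting N = 19n gives the stated form.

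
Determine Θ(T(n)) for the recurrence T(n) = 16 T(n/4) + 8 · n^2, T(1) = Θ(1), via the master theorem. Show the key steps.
T(n) = Θ(n^2 log n)

log_4 16 = 2, and f(n) = 8 · n^2 = Θ(n^(log_4 16)). This is Case 2 of the master theorem: T(n) = Θ(f(n) · log n) = Θ(n^2 log n).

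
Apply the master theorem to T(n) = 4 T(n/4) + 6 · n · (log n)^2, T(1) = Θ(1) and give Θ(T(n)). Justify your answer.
T(n) = Θ(n · (log n)^3)

Here log_4 4 = 1 and f(n) = 6 · n · (log n)^2 = Θ(n^(log_4 4) · (log n)^2). This is the extended Case 2 of the master theorem (f matches the critical exponent up to log factors), giving T(n) = Θ(n^(log_4 4) · (log n)^(2+1)) = Θ(n · (log n)^3).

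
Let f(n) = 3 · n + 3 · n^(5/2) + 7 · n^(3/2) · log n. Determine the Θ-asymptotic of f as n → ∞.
f(n) ∈ Θ(n^(5/2))

Compare the terms by growth order. For large n, n^a · (log n)^b dominates n^a' · (log n)^b' iff a > a', or (a = a' and b > b'). Ranking the 3 terms shows the dominant one is 3 · n^(5/2). Hence f(n) ∈ Θ(n^(5/2)).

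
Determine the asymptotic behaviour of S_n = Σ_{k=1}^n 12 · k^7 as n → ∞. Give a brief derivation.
S_n ~ 3 · n^8 / 2

By integral comparison (Euler-Maclaurin), Σ_{k=1}^n 12 · k^7 = 12 · ∫_0^n x^7 dx + O(n^7) = 12 · n^8/8 = 3 · n^8 / 2 + O(n^7). (Equivalently, Faulhaber's formula gives the same leading term.)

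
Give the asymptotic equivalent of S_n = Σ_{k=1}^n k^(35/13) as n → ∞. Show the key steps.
S_n ~ (13/48) · n^(48/13)

Integral comparison: Σ_{k=1}^n k^(35/13) = ∫_0^n x^(35/13) dx + O(n^(35/13)). The integral is n^(1 + 35/13) / (1 + 35/13) = n^((35+13)/13) / ((35+13)/13) = (13/48) · n^(48/13).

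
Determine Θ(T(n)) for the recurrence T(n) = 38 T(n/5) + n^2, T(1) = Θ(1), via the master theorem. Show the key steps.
T(n) = Θ(n^(log_5 38))

Master theorem: compare f(n) = n^2 to n^(log_5 38) where log_5 38 ≈ 2.260. Since 2 < log_5 38, we have f(n) = O(n^(log_5 38 − ε)) for some ε > 0 — Case 1. Hence T(n) = Θ(n^(log_5 38)).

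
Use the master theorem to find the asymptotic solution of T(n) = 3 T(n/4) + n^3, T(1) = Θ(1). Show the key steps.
T(n) = Θ(n^3)

log_4 3 ≈ 0.792. f(n) = n^3 dominates n^(log_4 3) since 3 > 0.792, and the regularity condition a·f(n/b) = 3·(n/4)^3 = (3/64)·n^3 ≤ c·f(n) holds with c = 3/64 ≈ 0.0469 < 1. So this is Case 3: T(n) = Θ(f(n)) = Θ(n^3).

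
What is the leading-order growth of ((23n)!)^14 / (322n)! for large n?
((23n)!)^14/(322n)! ~ ((2π·23n)^(13/2) / sqrt(14)) · 14^(−14·23n)  →  0

Write N = 23n. Stirling: N! ~ sqrt(2π N)(N/e)^N and (14N)! ~ sqrt(2π·14N)·(14N/e)^(14N).
  (N!)^14/(14N)! ~ (2π N)^(14/2) (N/e)^(14N) / [sqrt(2π·14N) (14N/e)^(14N)]
     = (2π N)^(14/2) / sqrt(2π·14N) · (N/(14N))^(14N)
     = (2π N)^((14−1)/2) / sqrt(14) · 14^(−14N).
Since 14^14 > 1, the factor 14^(−14N) decays exponentially, so the ratio → 0. Substituting N = 23n gives the stated form.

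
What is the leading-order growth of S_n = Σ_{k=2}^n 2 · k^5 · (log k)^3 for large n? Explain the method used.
S_n ~ n^6 · (log n)^3 / 3

By integral comparison, S_n = ∫_1^n 2 · x^5 · (log x)^3 dx + O(n^5 · (log n)^3). For the integral, the leading term of ∫_1^n x^5 (log x)^3 dx is n^6/6 · (log n)^3 (by repeated integration by parts; each step lowers the log-exponent and produces a relatively O(1/log n) correction). Hence S_n ~ n^6 · (log n)^3 / 3.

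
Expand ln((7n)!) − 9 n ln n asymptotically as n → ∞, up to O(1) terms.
ln((7n)!) − 9 n ln n = −2 n ln n + 7(ln 7 − 1) n + (1/2) ln(2π·7n) + O(1/n)

Stirling: ln((7n)!) = 7n ln(7n) − 7n + (1/2) ln(2π·7n) + O(1/n).
Expand 7n ln(7n) = 7n (ln n + ln 7) = 7n ln n + 7n ln 7.
Subtract 9n ln n: leading term is (7 − 9) n ln n = −2 n ln n. The next term is 7n ln 7 − 7n = 7(ln 7 − 1) n. Then the (1/2) ln(2π·7n) correction.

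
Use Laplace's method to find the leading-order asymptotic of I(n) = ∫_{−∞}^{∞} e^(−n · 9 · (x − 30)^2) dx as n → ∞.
I(n) = sqrt(π/(9n))

Here φ(x) = 9 · (x − 30)^2 has its unique minimum at x* = 30 with φ(x*) = 0 and φ''(x*) = 18. Laplace's method gives
  I(n) ~ e^(−n φ(x*)) · sqrt(2π / (n · φ''(x*))) = sqrt(2π / (18n)) = sqrt(π/(9n)).
This is exact: substituting u = (x − 30)·sqrt(9n) gives I(n) = (1/sqrt(9n)) ∫_{−∞}^{∞} e^(−u^2) du = sqrt(π/(9n)).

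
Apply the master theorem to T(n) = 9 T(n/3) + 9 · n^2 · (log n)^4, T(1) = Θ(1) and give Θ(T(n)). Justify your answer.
T(n) = Θ(n^2 · (log n)^5)

Here log_3 9 = 2 and f(n) = 9 · n^2 · (log n)^4 = Θ(n^(log_3 9) · (log n)^4). This is the extended Case 2 of the master theorem (f matches the critical exponent up to log factors), giving T(n) = Θ(n^(log_3 9) · (log n)^(4+1)) = Θ(n^2 · (log n)^5).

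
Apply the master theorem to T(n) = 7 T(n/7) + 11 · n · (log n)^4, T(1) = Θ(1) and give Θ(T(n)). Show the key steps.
T(n) = Θ(n · (log n)^5)

Here log_7 7 = 1 and f(n) = 11 · n · (log n)^4 = Θ(n^(log_7 7) · (log n)^4). This is the extended Case 2 of the master theorem (f matches the critical exponent up to log factors), giving T(n) = Θ(n^(log_7 7) · (log n)^(4+1)) = Θ(n · (log n)^5).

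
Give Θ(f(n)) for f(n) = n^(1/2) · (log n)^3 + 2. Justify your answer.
f(n) ∈ Θ(n^(1/2) · (log n)^3)

Compare the terms by growth order. For large n, n^a · (log n)^b dominates n^a' · (log n)^b' iff a > a', or (a = a' and b > b'). Ranking the 2 terms shows the dominant one is n^(1/2) · (log n)^3. Hence f(n) ∈ Θ(n^(1/2) · (log n)^3).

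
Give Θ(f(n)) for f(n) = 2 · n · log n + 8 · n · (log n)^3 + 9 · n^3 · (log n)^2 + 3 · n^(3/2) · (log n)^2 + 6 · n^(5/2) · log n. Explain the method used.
f(n) ∈ Θ(n^3 · (log n)^2)

Compare the terms by growth order. For large n, n^a · (log n)^b dominates n^a' · (log n)^b' iff a > a', or (a = a' and b > b'). Ranking the 5 terms shows the dominant one is 9 · n^3 · (log n)^2. Hence f(n) ∈ Θ(n^3 · (log n)^2).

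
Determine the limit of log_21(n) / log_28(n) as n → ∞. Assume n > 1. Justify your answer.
lim = ln(28) / ln(21) = log_21(28)

Change of base: log_21(n) = ln n / ln 21 and log_28(n) = ln n / ln 28. The ratio is (ln n / ln 21) · (ln 28 / ln n) = ln 28 / ln 21, a constant independent of n. So the limit is ln 28 / ln 21 = log_21(28).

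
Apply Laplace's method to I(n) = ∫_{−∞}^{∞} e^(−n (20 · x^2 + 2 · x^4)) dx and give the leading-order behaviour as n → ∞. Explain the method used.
I(n) ~ sqrt(π/(20n))

φ(x) = 20 · x^2 + 2 · x^4 has its unique global minimum at x* = 0 (since φ'(x) = 40x + 8x^3 = 0 only at x = 0 for real x with both coefficients positive, and φ → ∞ as |x| → ∞). At x* = 0, φ(0) = 0 and φ''(0) = 40. Laplace's method then gives
  I(n) ~ sqrt(2π / (n · φ''(0))) · e^(−n φ(0)) = sqrt(2π / (40n)) = sqrt(π/(20n)).
The 2 · x^4 term contributes only at subleading order (an O(1/n) relative correction).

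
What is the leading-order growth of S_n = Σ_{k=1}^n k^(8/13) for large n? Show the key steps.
S_n ~ (13/21) · n^(21/13)

Integral comparison: Σ_{k=1}^n k^(8/13) = ∫_0^n x^(8/13) dx + O(n^(8/13)). The integral is n^(1 + 8/13) / (1 + 8/13) = n^((8+13)/13) / ((8+13)/13) = (13/21) · n^(21/13).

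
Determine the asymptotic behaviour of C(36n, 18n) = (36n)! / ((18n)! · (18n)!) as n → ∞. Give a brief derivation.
C(36n, 18n) ~ (4)^(18n) · sqrt(1/(π·18n))

Write N = 18n. Apply Stirling to each factorial:
  (2N)! ~ sqrt(2π·2N) · (2N/e)^(2N),
  N! ~ sqrt(2π N) · (N/e)^N,
  (1N)! ~ sqrt(2π·1N) · (1N/e)^(1N).
The exponential factors combine to (2N)^(2N) / (N^N · (1N)^(1N)) = 2^(2N)/1^(1N) = (2^2/1^1)^N = (4)^N.
The square-root prefactors combine to sqrt(2π·2N) / (sqrt(2π N)·sqrt(2π·1N)) = sqrt(2 / (2π·1·N)) = sqrt(1/(π·18n)).
Substituting N = 18n: C(36n, 18n) ~ (4)^(18n) · sqrt(1/(π·18n)).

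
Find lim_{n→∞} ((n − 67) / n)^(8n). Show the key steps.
lim = e^(−536)

Rewrite as (1 − 67/n)^(8n). By the standard limit (1 + x/n)^n → e^x, we have (1 − 67/n)^n → e^(−67), and raising to the 8th power gives e^(−536).
More precisely, ln[(1 − 67/n)^(8n)] = 8n · ln(1 − 67/n) = 8n · (-67/n + O(1/n^2)) = -536 + O(1/n) → -536.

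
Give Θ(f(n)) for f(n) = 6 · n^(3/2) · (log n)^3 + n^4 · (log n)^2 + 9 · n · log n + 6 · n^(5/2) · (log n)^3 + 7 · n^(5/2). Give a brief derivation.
f(n) ∈ Θ(n^4 · (log n)^2)

Compare the terms by growth order. For large n, n^a · (log n)^b dominates n^a' · (log n)^b' iff a > a', or (a = a' and b > b'). Ranking the 5 terms shows the dominant one is n^4 · (log n)^2. Hence f(n) ∈ Θ(n^4 · (log n)^2).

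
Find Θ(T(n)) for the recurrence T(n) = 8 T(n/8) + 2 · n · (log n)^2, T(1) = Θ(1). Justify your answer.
T(n) = Θ(n · (log n)^3)

Here log_8 8 = 1 and f(n) = 2 · n · (log n)^2 = Θ(n^(log_8 8) · (log n)^2). This is the extended Case 2 of the master theorem (f matches the critical exponent up to log factors), giving T(n) = Θ(n^(log_8 8) · (log n)^(2+1)) = Θ(n · (log n)^3).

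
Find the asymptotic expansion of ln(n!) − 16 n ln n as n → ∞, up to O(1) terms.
ln(n!) − 16 n ln n = −15 n ln n − n + (1/2) ln(2π n) + O(1/n)

Stirling: ln((n)!) = n ln(n) − n + (1/2) ln(2π·n) + O(1/n).
Here n ln(n) = n ln n.
Subtract 16n ln n: leading term is (1 − 16) n ln n = −15 n ln n. The next term is −n. Then the (1/2) ln(2π·n) correction.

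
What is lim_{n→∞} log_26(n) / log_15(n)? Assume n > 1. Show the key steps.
lim = ln(15) / ln(26) = log_26(15)

Change of base: log_26(n) = ln n / ln 26 and log_15(n) = ln n / ln 15. The ratio is (ln n / ln 26) · (ln 15 / ln n) = ln 15 / ln 26, a constant independent of n. So the limit is ln 15 / ln 26 = log_26(15).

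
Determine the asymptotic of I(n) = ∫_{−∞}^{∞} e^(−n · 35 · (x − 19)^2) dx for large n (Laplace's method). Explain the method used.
I(n) = sqrt(π/(35n))

Here φ(x) = 35 · (x − 19)^2 has its unique minimum at x* = 19 with φ(x*) = 0 and φ''(x*) = 70. Laplace's method gives
  I(n) ~ e^(−n φ(x*)) · sqrt(2π / (n · φ''(x*))) = sqrt(2π / (70n)) = sqrt(π/(35n)).
This is exact: substituting u = (x − 19)·sqrt(35n) gives I(n) = (1/sqrt(35n)) ∫_{−∞}^{∞} e^(−u^2) du = sqrt(π/(35n)).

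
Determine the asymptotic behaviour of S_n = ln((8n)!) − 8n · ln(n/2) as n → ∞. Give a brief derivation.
S_n ~ 8n · (ln 16 − 1) + O(ln n)

Stirling: ln((8n)!) = 8n ln(8n) − 8n + O(ln n).
  S_n = 8n ln(8n) − 8n − 8n ln(n/2) + O(ln n)
      = 8n ln(8n) − 8n ln n + 8n ln 2 − 8n + O(ln n)
      = 8n ln 8 + 8n ln 2 − 8n + O(ln n)
      = 8n (ln 16 − 1) + O(ln n).
Numerically ln(16) − 1 ≈ 1.7726.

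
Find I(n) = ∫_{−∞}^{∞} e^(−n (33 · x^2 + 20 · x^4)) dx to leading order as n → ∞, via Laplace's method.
I(n) ~ sqrt(π/(33n))

φ(x) = 33 · x^2 + 20 · x^4 has its unique global minimum at x* = 0 (since φ'(x) = 66x + 80x^3 = 0 only at x = 0 for real x with both coefficients positive, and φ → ∞ as |x| → ∞). At x* = 0, φ(0) = 0 and φ''(0) = 66. Laplace's method then gives
  I(n) ~ sqrt(2π / (n · φ''(0))) · e^(−n φ(0)) = sqrt(2π / (66n)) = sqrt(π/(33n)).
The 20 · x^4 term contributes only at subleading order (an O(1/n) relative correction).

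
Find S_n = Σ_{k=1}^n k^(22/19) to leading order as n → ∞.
S_n ~ (19/41) · n^(41/19)

Integral comparison: Σ_{k=1}^n k^(22/19) = ∫_0^n x^(22/19) dx + O(n^(22/19)). The integral is n^(1 + 22/19) / (1 + 22/19) = n^((22+19)/19) / ((22+19)/19) = (19/41) · n^(41/19).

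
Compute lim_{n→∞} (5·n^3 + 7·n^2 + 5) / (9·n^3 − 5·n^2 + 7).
lim = 5/9

For large n the leading n^3 terms dominate both numerator and denominator. Dividing top and bottom by n^3, every other term tends to 0, leaving 5/9.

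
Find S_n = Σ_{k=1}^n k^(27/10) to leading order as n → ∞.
S_n ~ (10/37) · n^(37/10)

Integral comparison: Σ_{k=1}^n k^(27/10) = ∫_0^n x^(27/10) dx + O(n^(27/10)). The integral is n^(1 + 27/10) / (1 + 27/10) = n^((27+10)/10) / ((27+10)/10) = (10/37) · n^(37/10).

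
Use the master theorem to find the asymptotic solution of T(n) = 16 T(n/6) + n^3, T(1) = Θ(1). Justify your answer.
T(n) = Θ(n^3)

log_6 16 ≈ 1.547. f(n) = n^3 dominates n^(log_6 16) since 3 > 1.547, and the regularity condition a·f(n/b) = 16·(n/6)^3 = (16/216)·n^3 ≤ c·f(n) holds with c = 16/216 ≈ 0.0741 < 1. So this is Case 3: T(n) = Θ(f(n)) = Θ(n^3).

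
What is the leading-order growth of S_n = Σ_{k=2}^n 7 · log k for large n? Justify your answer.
S_n ~ 7 · (n log n − n)

By integral comparison, S_n = ∫_1^n 7 · log x dx + O(log n). For the integral, ∫ log x dx = n log n − n. Hence S_n ~ 7 · (n log n − n).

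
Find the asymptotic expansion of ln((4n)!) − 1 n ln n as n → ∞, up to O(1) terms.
ln((4n)!) − 1 n ln n = 3 n ln n + 4(ln 4 − 1) n + (1/2) ln(2π·4n) + O(1/n)

Stirling: ln((4n)!) = 4n ln(4n) − 4n + (1/2) ln(2π·4n) + O(1/n).
Expand 4n ln(4n) = 4n (ln n + ln 4) = 4n ln n + 4n ln 4.
Subtract 1n ln n: leading term is (4 − 1) n ln n = 3 n ln n. The next term is 4n ln 4 − 4n = 4(ln 4 − 1) n. Then the (1/2) ln(2π·4n) correction.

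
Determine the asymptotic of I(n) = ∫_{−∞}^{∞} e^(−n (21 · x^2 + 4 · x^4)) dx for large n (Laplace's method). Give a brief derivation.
I(n) ~ sqrt(π/(21n))

φ(x) = 21 · x^2 + 4 · x^4 has its unique global minimum at x* = 0 (since φ'(x) = 42x + 16x^3 = 0 only at x = 0 for real x with both coefficients positive, and φ → ∞ as |x| → ∞). At x* = 0, φ(0) = 0 and φ''(0) = 42. Laplace's method then gives
  I(n) ~ sqrt(2π / (n · φ''(0))) · e^(−n φ(0)) = sqrt(2π / (42n)) = sqrt(π/(21n)).
The 4 · x^4 term contributes only at subleading order (an O(1/n) relative correction).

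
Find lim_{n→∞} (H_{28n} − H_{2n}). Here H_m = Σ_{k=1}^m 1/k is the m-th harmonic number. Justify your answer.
lim = ln(28/2) = ln 14

Euler-Maclaurin gives H_m = ln m + γ + 1/(2m) + O(1/m^2). The γ and O(1/m) terms cancel in the difference:
  H_{28n} − H_{2n} = ln(28n) − ln(2n) + O(1/n) = ln(28/2) + O(1/n).
Hence the limit is ln(28/2) = ln 14.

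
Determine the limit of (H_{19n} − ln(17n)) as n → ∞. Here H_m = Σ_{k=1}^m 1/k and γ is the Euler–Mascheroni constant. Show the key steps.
lim = ln(19/17) + γ

By Euler-Maclaurin, H_m = ln m + γ + O(1/m). So
  H_{19n} − ln(17n) = ln(19n) + γ − ln(17n) + O(1/n)
                       = ln(19/17) + γ + O(1/n).
Hence the limit is ln(19/17) + γ.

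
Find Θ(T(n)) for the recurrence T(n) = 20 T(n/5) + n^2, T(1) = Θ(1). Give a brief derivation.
T(n) = Θ(n^2)

log_5 20 ≈ 1.861. f(n) = n^2 dominates n^(log_5 20) since 2 > 1.861, and the regularity condition a·f(n/b) = 20·(n/5)^2 = (20/25)·n^2 ≤ c·f(n) holds with c = 20/25 ≈ 0.8 < 1. So this is Case 3: T(n) = Θ(f(n)) = Θ(n^2).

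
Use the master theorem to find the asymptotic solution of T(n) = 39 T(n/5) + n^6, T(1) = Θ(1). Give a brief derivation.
T(n) = Θ(n^6)

log_5 39 ≈ 2.276. f(n) = n^6 dominates n^(log_5 39) since 6 > 2.276, and the regularity condition a·f(n/b) = 39·(n/5)^6 = (39/15625)·n^6 ≤ c·f(n) holds with c = 39/15625 ≈ 0.0025 < 1. So this is Case 3: T(n) = Θ(f(n)) = Θ(n^6).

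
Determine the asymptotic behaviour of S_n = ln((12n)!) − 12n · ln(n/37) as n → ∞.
S_n ~ 12n · (ln 444 − 1) + O(ln n)

Stirling: ln((12n)!) = 12n ln(12n) − 12n + O(ln n).
  S_n = 12n ln(12n) − 12n − 12n ln(n/37) + O(ln n)
      = 12n ln(12n) − 12n ln n + 12n ln 37 − 12n + O(ln n)
      = 12n ln 12 + 12n ln 37 − 12n + O(ln n)
      = 12n (ln 444 − 1) + O(ln n).
Numerically ln(444) − 1 ≈ 5.0958.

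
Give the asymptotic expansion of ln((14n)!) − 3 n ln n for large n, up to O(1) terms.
ln((14n)!) − 3 n ln n = 11 n ln n + 14(ln 14 − 1) n + (1/2) ln(2π·14n) + O(1/n)

Stirling: ln((14n)!) = 14n ln(14n) − 14n + (1/2) ln(2π·14n) + O(1/n).
Expand 14n ln(14n) = 14n (ln n + ln 14) = 14n ln n + 14n ln 14.
Subtract 3n ln n: leading term is (14 − 3) n ln n = 11 n ln n. The next term is 14n ln 14 − 14n = 14(ln 14 − 1) n. Then the (1/2) ln(2π·14n) correction.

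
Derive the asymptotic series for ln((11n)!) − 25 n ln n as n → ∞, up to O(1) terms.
ln((11n)!) − 25 n ln n = −14 n ln n + 11(ln 11 − 1) n + (1/2) ln(2π·11n) + O(1/n)

Stirling: ln((11n)!) = 11n ln(11n) − 11n + (1/2) ln(2π·11n) + O(1/n).
Expand 11n ln(11n) = 11n (ln n + ln 11) = 11n ln n + 11n ln 11.
Subtract 25n ln n: leading term is (11 − 25) n ln n = −14 n ln n. The next term is 11n ln 11 − 11n = 11(ln 11 − 1) n. Then the (1/2) ln(2π·11n) correction.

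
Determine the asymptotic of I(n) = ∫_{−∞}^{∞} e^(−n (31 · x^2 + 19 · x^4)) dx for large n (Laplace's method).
I(n) ~ sqrt(π/(31n))

φ(x) = 31 · x^2 + 19 · x^4 has its unique global minimum at x* = 0 (since φ'(x) = 62x + 76x^3 = 0 only at x = 0 for real x with both coefficients positive, and φ → ∞ as |x| → ∞). At x* = 0, φ(0) = 0 and φ''(0) = 62. Laplace's method then gives
  I(n) ~ sqrt(2π / (n · φ''(0))) · e^(−n φ(0)) = sqrt(2π / (62n)) = sqrt(π/(31n)).
The 19 · x^4 term contributes only at subleading order (an O(1/n) relative correction).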